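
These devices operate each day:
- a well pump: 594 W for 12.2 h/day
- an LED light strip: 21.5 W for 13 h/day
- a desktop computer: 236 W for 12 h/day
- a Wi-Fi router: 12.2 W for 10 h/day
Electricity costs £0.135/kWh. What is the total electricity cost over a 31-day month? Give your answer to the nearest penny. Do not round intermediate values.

£43.86

well pump: 594 W × 12.2 h × 31 d = 224,651 Wh = 224.7 kWh
LED light strip: 21.5 W × 13 h × 31 d = 8,664 Wh = 8.665 kWh
desktop computer: 236 W × 12 h × 31 d = 87,792 Wh = 87.79 kWh
Wi-Fi router: 12.2 W × 10 h × 31 d = 3,782 Wh = 3.782 kWh
Total energy = 224.7 + 8.665 + 87.79 + 3.782 = 324.9 kWh
Cost = 324.9 kWh × £0.135 = £43.86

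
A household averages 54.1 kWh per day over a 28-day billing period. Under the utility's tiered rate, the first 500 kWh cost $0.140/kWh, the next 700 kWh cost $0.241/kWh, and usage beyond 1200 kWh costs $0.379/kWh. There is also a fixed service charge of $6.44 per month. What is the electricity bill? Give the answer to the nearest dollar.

$364

Usage = 54.1 kWh/day × 28 days = 1514.8 kWh
First 500 kWh × $0.140 = $70.00
Next 700 kWh × $0.241 = $168.70
Remaining 314.8 kWh × $0.379 = $119.31
Energy charge = $358.01; + service $6.44 = $364.45 ≈ $364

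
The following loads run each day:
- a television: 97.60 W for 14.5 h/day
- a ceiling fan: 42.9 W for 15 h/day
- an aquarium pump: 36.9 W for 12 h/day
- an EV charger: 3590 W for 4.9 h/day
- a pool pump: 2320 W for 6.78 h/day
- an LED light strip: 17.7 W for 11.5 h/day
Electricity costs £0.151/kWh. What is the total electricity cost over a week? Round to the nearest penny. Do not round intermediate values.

£38.08

television: 97.60 W × 14.5 h × 7 d = 9,906 Wh = 9.906 kWh
ceiling fan: 42.9 W × 15 h × 7 d = 4,504 Wh = 4.505 kWh
aquarium pump: 36.9 W × 12 h × 7 d = 3,100 Wh = 3.1 kWh
EV charger: 3590 W × 4.9 h × 7 d = 123,137 Wh = 123.1 kWh
pool pump: 2320 W × 6.78 h × 7 d = 110,107 Wh = 110.1 kWh
LED light strip: 17.7 W × 11.5 h × 7 d = 1,425 Wh = 1.425 kWh
Total energy = 9.906 + 4.505 + 3.1 + 123.1 + 110.1 + 1.425 = 252.2 kWh
Cost = 252.2 kWh × £0.151 = £38.08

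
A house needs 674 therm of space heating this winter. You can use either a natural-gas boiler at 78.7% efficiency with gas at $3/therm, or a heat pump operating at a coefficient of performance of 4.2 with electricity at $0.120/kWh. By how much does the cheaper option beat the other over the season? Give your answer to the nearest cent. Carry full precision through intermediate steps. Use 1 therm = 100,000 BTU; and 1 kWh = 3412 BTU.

$2004.86

Heat load = 674 therm × 100,000 = 67,400,000 BTU
Gas: input = 67,400,000 / 0.787 = 85,641,677 BTU = 856.4 therm → 856.4 × $3 = $2,569.25
Heat pump: 67,400,000 BTU / 3412 = 19,750 kWh heat; / 4.2 = 4,703 kWh in → × $0.120 = $564.39
Difference = |$2,569.25 − $564.39| = $2,004.86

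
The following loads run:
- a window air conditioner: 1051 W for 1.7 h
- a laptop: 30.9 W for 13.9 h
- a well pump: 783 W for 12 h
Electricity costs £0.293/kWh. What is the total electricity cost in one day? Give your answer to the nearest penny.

window air conditioner: 1051 W × 1.7 h = 1,787 Wh = 1.787 kWh
laptop: 30.9 W × 13.9 h = 430 Wh = 0.4295 kWh
well pump: 783 W × 12 h = 9,396 Wh = 9.396 kWh
Total energy = 1.787 + 0.4295 + 9.396 = 11.61 kWh
Cost = 11.61 kWh × £0.293 = £3.40

£3.40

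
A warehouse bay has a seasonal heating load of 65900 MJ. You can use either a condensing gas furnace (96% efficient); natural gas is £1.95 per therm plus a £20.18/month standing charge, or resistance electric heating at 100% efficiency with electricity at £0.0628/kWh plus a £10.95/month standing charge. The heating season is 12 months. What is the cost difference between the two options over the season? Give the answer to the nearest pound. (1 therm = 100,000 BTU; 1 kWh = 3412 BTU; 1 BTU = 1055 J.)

Heat load = 65900 MJ = 65,900,000,000 J / 1055 = 62,464,455 BTU
Gas: input = 62,464,455 / 0.96 = 65,067,141 BTU = 650.7 therm → 650.7 × £1.95 = £1,268.81; + 12 × £20.18 standing = £1,510.97
Electric: 62,464,455 BTU / 3412 = 18,310 kWh → × £0.0628 = £1,149.70; + 12 × £10.95 standing = £1,281.10
Difference = |£1,510.97 − £1,281.10| = £229.87 ≈ £230

£230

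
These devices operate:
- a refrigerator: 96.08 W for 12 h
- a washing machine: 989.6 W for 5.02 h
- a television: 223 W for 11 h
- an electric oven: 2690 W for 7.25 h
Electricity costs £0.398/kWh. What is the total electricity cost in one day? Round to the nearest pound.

£11

refrigerator: 96.08 W × 12 h = 1,153 Wh = 1.153 kWh
washing machine: 989.6 W × 5.02 h = 4,968 Wh = 4.968 kWh
television: 223 W × 11 h = 2,453 Wh = 2.453 kWh
electric oven: 2690 W × 7.25 h = 19,502 Wh = 19.5 kWh
Total energy = 1.153 + 4.968 + 2.453 + 19.5 = 28.08 kWh
Cost = 28.08 kWh × £0.398 = £11.17 ≈ £11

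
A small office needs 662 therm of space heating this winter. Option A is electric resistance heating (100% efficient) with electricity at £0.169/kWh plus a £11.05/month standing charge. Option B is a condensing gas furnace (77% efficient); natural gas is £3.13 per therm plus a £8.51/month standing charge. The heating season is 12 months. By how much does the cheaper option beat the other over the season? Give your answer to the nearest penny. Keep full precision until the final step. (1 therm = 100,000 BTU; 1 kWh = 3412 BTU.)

£618.45

Heat load = 662 therm × 100,000 = 66,200,000 BTU
Gas: input = 66,200,000 / 0.77 = 85,974,026 BTU = 859.7 therm → 859.7 × £3.13 = £2,690.99; + 12 × £8.51 standing = £2,793.11
Electric: 66,200,000 BTU / 3412 = 19,400 kWh → × £0.169 = £3,278.96; + 12 × £11.05 standing = £3,411.56
Difference = |£2,793.11 − £3,411.56| = £618.45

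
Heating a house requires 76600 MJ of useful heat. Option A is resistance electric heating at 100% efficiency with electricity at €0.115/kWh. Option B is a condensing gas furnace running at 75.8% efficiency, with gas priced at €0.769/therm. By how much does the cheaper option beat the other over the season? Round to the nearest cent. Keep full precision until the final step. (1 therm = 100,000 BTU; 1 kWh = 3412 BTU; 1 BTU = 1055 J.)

Heat load = 76600 MJ = 76,600,000,000 J / 1055 = 72,606,635 BTU
Gas: input = 72,606,635 / 0.758 = 95,787,118 BTU = 957.9 therm → 957.9 × €0.769 = €736.60
Electric: 72,606,635 BTU / 3412 = 21,280 kWh → × €0.115 = €2,447.18
Difference = |€736.60 − €2,447.18| = €1,710.57

€1710.57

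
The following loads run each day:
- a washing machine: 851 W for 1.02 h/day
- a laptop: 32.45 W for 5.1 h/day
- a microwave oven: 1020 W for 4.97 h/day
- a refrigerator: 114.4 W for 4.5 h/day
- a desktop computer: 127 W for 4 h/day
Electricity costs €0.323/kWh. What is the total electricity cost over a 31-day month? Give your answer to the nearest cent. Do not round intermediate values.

washing machine: 851 W × 1.02 h × 31 d = 26,909 Wh = 26.91 kWh
laptop: 32.45 W × 5.1 h × 31 d = 5,130 Wh = 5.13 kWh
microwave oven: 1020 W × 4.97 h × 31 d = 157,151 Wh = 157.2 kWh
refrigerator: 114.4 W × 4.5 h × 31 d = 15,959 Wh = 15.96 kWh
desktop computer: 127 W × 4 h × 31 d = 15,748 Wh = 15.75 kWh
Total energy = 26.91 + 5.13 + 157.2 + 15.96 + 15.75 = 220.9 kWh
Cost = 220.9 kWh × €0.323 = €71.35

€71.35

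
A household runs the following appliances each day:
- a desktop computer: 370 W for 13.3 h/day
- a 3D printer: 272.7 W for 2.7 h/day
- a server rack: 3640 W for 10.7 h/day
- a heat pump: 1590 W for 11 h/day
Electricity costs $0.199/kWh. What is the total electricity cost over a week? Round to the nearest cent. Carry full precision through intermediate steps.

$86.50

desktop computer: 370 W × 13.3 h × 7 d = 34,447 Wh = 34.45 kWh
3D printer: 272.7 W × 2.7 h × 7 d = 5,154 Wh = 5.154 kWh
server rack: 3640 W × 10.7 h × 7 d = 272,636 Wh = 272.6 kWh
heat pump: 1590 W × 11 h × 7 d = 122,430 Wh = 122.4 kWh
Total energy = 34.45 + 5.154 + 272.6 + 122.4 = 434.7 kWh
Cost = 434.7 kWh × $0.199 = $86.50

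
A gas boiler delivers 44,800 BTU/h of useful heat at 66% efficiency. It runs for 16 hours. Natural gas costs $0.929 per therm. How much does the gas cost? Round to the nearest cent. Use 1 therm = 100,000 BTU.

Heat delivered = 44,800 BTU/h × 16 h = 716,800 BTU
Gas input = 716,800 / 0.66 = 1,086,061 BTU
= 1,086,061 / 100,000 = 10.86 therm
Cost = 10.86 × $0.929/therm = $10.09

$10.09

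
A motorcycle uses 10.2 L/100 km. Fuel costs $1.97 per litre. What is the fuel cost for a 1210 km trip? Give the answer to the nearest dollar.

$243

Fuel = 10.2 L/100 km × 1210 km / 100 = 123.4 L
Cost = 123.4 L × $1.97/L = $243.14 ≈ $243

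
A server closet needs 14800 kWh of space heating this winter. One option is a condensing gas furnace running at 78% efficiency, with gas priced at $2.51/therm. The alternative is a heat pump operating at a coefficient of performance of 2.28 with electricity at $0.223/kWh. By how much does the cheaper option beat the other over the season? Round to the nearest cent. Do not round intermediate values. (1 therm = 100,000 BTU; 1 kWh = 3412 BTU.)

$177.44

Heat load = 14800 kWh × 3412 = 50,497,600 BTU
Gas: input = 50,497,600 / 0.78 = 64,740,513 BTU = 647.4 therm → 647.4 × $2.51 = $1,624.99
Heat pump: 50,497,600 BTU / 3412 = 14,800 kWh heat; / 2.28 = 6,491 kWh in → × $0.223 = $1,447.54
Difference = |$1,624.99 − $1,447.54| = $177.44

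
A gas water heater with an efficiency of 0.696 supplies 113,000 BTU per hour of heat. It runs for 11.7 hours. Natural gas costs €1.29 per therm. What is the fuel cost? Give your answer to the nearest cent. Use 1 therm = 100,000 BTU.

€24.50

Heat delivered = 113,000 BTU/h × 11.7 h = 1,322,100 BTU
Gas input = 1,322,100 / 0.696 = 1,899,569 BTU
= 1,899,569 / 100,000 = 19 therm
Cost = 19 × €1.29/therm = €24.50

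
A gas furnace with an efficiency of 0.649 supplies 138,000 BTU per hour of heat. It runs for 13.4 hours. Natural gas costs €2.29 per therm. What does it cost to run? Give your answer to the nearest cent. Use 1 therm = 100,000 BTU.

€65.25

Heat delivered = 138,000 BTU/h × 13.4 h = 1,849,200 BTU
Gas input = 1,849,200 / 0.649 = 2,849,307 BTU
= 2,849,307 / 100,000 = 28.49 therm
Cost = 28.49 × €2.29/therm = €65.25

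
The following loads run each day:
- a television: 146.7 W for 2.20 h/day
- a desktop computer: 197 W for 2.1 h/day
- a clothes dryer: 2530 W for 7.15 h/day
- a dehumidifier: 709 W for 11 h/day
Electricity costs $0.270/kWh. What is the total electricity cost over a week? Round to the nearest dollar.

television: 146.7 W × 2.20 h × 7 d = 2,259 Wh = 2.259 kWh
desktop computer: 197 W × 2.1 h × 7 d = 2,896 Wh = 2.896 kWh
clothes dryer: 2530 W × 7.15 h × 7 d = 126,626 Wh = 126.6 kWh
dehumidifier: 709 W × 11 h × 7 d = 54,593 Wh = 54.59 kWh
Total energy = 2.259 + 2.896 + 126.6 + 54.59 = 186.4 kWh
Cost = 186.4 kWh × $0.270 = $50.32 ≈ $50

$50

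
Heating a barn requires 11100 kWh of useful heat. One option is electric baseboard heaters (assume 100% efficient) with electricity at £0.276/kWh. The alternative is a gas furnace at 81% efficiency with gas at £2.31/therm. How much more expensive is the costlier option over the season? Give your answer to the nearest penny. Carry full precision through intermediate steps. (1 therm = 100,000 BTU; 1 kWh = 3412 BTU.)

£1983.51

Heat load = 11100 kWh × 3412 = 37,873,200 BTU
Gas: input = 37,873,200 / 0.81 = 46,757,037 BTU = 467.6 therm → 467.6 × £2.31 = £1,080.09
Electric: 37,873,200 BTU / 3412 = 11,100 kWh → × £0.276 = £3,063.60
Difference = |£1,080.09 − £3,063.60| = £1,983.51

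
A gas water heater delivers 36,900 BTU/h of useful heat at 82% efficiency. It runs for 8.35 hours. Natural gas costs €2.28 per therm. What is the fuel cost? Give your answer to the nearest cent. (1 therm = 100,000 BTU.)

Heat delivered = 36,900 BTU/h × 8.35 h = 308,115 BTU
Gas input = 308,115 / 0.82 = 375,750 BTU
= 375,750 / 100,000 = 3.757 therm
Cost = 3.757 × €2.28/therm = €8.57

€8.57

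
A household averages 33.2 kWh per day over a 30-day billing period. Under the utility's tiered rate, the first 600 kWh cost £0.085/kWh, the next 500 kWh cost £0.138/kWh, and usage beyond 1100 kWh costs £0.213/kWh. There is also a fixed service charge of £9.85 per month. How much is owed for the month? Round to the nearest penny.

Usage = 33.2 kWh/day × 30 days = 996 kWh
First 600 kWh × £0.085 = £51.00
Next 396 kWh × £0.138 = £54.65
Remaining tier: 0 kWh (not reached)
Energy charge = £105.65; + service £9.85 = £115.50

£115.50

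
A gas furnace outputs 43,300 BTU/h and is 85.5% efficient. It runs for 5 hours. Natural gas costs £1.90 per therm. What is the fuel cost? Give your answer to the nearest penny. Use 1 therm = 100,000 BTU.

£4.81

Heat delivered = 43,300 BTU/h × 5 h = 216,500 BTU
Gas input = 216,500 / 0.855 = 253,216 BTU
= 253,216 / 100,000 = 2.532 therm
Cost = 2.532 × £1.90/therm = £4.81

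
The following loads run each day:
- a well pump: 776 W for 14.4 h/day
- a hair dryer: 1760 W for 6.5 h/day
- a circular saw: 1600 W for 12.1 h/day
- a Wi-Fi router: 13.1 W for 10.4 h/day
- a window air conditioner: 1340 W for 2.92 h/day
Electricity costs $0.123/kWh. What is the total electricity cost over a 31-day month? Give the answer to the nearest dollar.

$175

well pump: 776 W × 14.4 h × 31 d = 346,406 Wh = 346.4 kWh
hair dryer: 1760 W × 6.5 h × 31 d = 354,640 Wh = 354.6 kWh
circular saw: 1600 W × 12.1 h × 31 d = 600,160 Wh = 600.2 kWh
Wi-Fi router: 13.1 W × 10.4 h × 31 d = 4,223 Wh = 4.223 kWh
window air conditioner: 1340 W × 2.92 h × 31 d = 121,297 Wh = 121.3 kWh
Total energy = 346.4 + 354.6 + 600.2 + 4.223 + 121.3 = 1,427 kWh
Cost = 1,427 kWh × $0.123 = $175.49 ≈ $175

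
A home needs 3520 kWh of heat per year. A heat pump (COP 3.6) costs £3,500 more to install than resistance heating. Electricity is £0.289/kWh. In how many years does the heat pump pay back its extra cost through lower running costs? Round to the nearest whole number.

5 years

Resistance: 3520 kWh × £0.289 = £1,017.28/yr
Heat pump: 3520 / 3.6 = 977.8 kWh in → × £0.289 = £282.58/yr
Annual savings = £734.70
Payback = £3,500 / £734.70 = 4.76 years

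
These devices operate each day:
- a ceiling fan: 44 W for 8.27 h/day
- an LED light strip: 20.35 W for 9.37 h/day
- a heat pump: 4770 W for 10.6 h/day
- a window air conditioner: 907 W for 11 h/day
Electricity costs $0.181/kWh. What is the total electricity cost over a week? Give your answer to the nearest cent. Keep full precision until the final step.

$77.41

ceiling fan: 44 W × 8.27 h × 7 d = 2,547 Wh = 2.547 kWh
LED light strip: 20.35 W × 9.37 h × 7 d = 1,335 Wh = 1.335 kWh
heat pump: 4770 W × 10.6 h × 7 d = 353,934 Wh = 353.9 kWh
window air conditioner: 907 W × 11 h × 7 d = 69,839 Wh = 69.84 kWh
Total energy = 2.547 + 1.335 + 353.9 + 69.84 = 427.7 kWh
Cost = 427.7 kWh × $0.181 = $77.41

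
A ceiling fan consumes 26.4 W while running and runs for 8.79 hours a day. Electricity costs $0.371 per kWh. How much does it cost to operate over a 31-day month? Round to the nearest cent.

$2.67

Energy = 26.4 W × 8.79 h/day × 31 days = 7,194 Wh = 7.194 kWh
Cost = 7.194 kWh × $0.371/kWh = $2.67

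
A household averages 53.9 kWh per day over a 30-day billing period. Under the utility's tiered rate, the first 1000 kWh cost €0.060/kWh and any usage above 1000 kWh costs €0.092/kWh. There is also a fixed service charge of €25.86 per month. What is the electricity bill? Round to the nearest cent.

€142.62

Usage = 53.9 kWh/day × 30 days = 1617 kWh
First 1000 kWh × €0.060 = €60.00
Remaining 617 kWh × €0.092 = €56.76
Energy charge = €116.76; + service €25.86 = €142.62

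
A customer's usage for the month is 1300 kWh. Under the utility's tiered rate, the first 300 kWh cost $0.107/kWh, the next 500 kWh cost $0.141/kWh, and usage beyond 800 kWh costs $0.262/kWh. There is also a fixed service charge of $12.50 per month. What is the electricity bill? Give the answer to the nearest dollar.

First 300 kWh × $0.107 = $32.10
Next 500 kWh × $0.141 = $70.50
Remaining 500 kWh × $0.262 = $131.00
Energy charge = $233.60; + service $12.50 = $246.10 ≈ $246

$246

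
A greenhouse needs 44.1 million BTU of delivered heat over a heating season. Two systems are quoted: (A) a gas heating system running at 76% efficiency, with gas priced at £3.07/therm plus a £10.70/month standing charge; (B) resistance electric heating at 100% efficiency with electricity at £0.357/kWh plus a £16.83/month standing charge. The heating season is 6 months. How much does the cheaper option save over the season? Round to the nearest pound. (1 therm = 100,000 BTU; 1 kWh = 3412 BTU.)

£2870

Heat load = 44.1 × 10⁶ BTU = 44,100,000 BTU
Gas: input = 44,100,000 / 0.76 = 58,026,316 BTU = 580.3 therm → 580.3 × £3.07 = £1,781.41; + 6 × £10.70 standing = £1,845.61
Electric: 44,100,000 BTU / 3412 = 12,920 kWh → × £0.357 = £4,614.21; + 6 × £16.83 standing = £4,715.19
Difference = |£1,845.61 − £4,715.19| = £2,869.59 ≈ £2870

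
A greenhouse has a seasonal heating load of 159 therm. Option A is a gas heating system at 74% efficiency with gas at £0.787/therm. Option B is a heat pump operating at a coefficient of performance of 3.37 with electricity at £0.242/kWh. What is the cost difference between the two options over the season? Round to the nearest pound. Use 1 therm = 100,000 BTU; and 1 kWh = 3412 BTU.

£166

Heat load = 159 therm × 100,000 = 15,900,000 BTU
Gas: input = 15,900,000 / 0.740 = 21,486,486 BTU = 214.9 therm → 214.9 × £0.787 = £169.10
Heat pump: 15,900,000 BTU / 3412 = 4,660 kWh heat; / 3.37 = 1,383 kWh in → × £0.242 = £334.64
Difference = |£169.10 − £334.64| = £165.54 ≈ £166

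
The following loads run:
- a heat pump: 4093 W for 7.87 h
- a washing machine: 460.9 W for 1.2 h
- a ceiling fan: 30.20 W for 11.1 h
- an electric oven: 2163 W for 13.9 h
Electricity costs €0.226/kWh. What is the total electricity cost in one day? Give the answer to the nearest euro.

€14

heat pump: 4093 W × 7.87 h = 32,212 Wh = 32.21 kWh
washing machine: 460.9 W × 1.2 h = 553 Wh = 0.5531 kWh
ceiling fan: 30.20 W × 11.1 h = 335 Wh = 0.3352 kWh
electric oven: 2163 W × 13.9 h = 30,066 Wh = 30.07 kWh
Total energy = 32.21 + 0.5531 + 0.3352 + 30.07 = 63.17 kWh
Cost = 63.17 kWh × €0.226 = €14.28 ≈ €14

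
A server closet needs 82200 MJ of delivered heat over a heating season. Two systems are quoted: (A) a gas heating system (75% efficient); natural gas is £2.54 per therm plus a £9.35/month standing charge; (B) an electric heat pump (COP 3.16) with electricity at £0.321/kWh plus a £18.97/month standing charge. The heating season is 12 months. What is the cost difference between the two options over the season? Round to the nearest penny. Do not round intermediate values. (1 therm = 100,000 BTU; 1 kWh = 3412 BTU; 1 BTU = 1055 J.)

£203.59

Heat load = 82200 MJ = 82,200,000,000 J / 1055 = 77,914,692 BTU
Gas: input = 77,914,692 / 0.75 = 103,886,256 BTU = 1,039 therm → 1,039 × £2.54 = £2,638.71; + 12 × £9.35 standing = £2,750.91
Heat pump: 77,914,692 BTU / 3412 = 22,840 kWh heat; / 3.16 = 7,226 kWh in → × £0.321 = £2,319.68; + 12 × £18.97 standing = £2,547.32
Difference = |£2,750.91 − £2,547.32| = £203.59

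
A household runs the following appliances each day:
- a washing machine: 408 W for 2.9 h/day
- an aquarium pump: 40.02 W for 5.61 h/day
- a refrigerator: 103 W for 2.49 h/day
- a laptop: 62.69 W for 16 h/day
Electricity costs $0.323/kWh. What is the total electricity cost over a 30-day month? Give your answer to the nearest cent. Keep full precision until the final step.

$25.85

washing machine: 408 W × 2.9 h × 30 d = 35,496 Wh = 35.5 kWh
aquarium pump: 40.02 W × 5.61 h × 30 d = 6,735 Wh = 6.735 kWh
refrigerator: 103 W × 2.49 h × 30 d = 7,694 Wh = 7.694 kWh
laptop: 62.69 W × 16 h × 30 d = 30,091 Wh = 30.09 kWh
Total energy = 35.5 + 6.735 + 7.694 + 30.09 = 80.02 kWh
Cost = 80.02 kWh × $0.323 = $25.85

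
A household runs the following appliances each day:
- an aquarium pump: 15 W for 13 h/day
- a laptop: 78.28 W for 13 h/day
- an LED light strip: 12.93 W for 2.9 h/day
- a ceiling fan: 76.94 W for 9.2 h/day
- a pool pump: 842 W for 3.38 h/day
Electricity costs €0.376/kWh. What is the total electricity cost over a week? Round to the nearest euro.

€13

aquarium pump: 15 W × 13 h × 7 d = 1,365 Wh = 1.365 kWh
laptop: 78.28 W × 13 h × 7 d = 7,123 Wh = 7.123 kWh
LED light strip: 12.93 W × 2.9 h × 7 d = 262 Wh = 0.2625 kWh
ceiling fan: 76.94 W × 9.2 h × 7 d = 4,955 Wh = 4.955 kWh
pool pump: 842 W × 3.38 h × 7 d = 19,922 Wh = 19.92 kWh
Total energy = 1.365 + 7.123 + 0.2625 + 4.955 + 19.92 = 33.63 kWh
Cost = 33.63 kWh × €0.376 = €12.64 ≈ €13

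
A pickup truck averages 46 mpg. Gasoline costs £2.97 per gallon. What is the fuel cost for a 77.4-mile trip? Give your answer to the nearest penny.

£5.00

Fuel = 77.4 mi / 46 mpg = 1.683 gal
Cost = 1.683 gal × £2.97/gal = £5.00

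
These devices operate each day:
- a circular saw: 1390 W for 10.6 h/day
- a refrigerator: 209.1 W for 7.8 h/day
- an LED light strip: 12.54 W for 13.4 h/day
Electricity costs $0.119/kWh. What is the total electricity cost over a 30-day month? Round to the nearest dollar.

circular saw: 1390 W × 10.6 h × 30 d = 442,020 Wh = 442 kWh
refrigerator: 209.1 W × 7.8 h × 30 d = 48,929 Wh = 48.93 kWh
LED light strip: 12.54 W × 13.4 h × 30 d = 5,041 Wh = 5.041 kWh
Total energy = 442 + 48.93 + 5.041 = 496 kWh
Cost = 496 kWh × $0.119 = $59.02 ≈ $59

$59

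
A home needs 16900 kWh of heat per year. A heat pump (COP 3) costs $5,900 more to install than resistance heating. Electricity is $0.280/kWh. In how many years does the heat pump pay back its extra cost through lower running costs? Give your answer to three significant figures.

1.87 years

Resistance: 16900 kWh × $0.280 = $4,732.00/yr
Heat pump: 16900 / 3 = 5633 kWh in → × $0.280 = $1,577.33/yr
Annual savings = $3,154.67
Payback = $5,900 / $3,154.67 = 1.87 years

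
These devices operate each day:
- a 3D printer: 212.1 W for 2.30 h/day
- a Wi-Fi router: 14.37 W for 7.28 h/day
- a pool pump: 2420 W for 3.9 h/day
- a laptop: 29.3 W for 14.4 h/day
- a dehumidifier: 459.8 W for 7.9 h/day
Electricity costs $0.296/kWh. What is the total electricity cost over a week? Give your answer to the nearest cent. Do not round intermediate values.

$29.18

3D printer: 212.1 W × 2.30 h × 7 d = 3,415 Wh = 3.415 kWh
Wi-Fi router: 14.37 W × 7.28 h × 7 d = 732 Wh = 0.7323 kWh
pool pump: 2420 W × 3.9 h × 7 d = 66,066 Wh = 66.07 kWh
laptop: 29.3 W × 14.4 h × 7 d = 2,953 Wh = 2.953 kWh
dehumidifier: 459.8 W × 7.9 h × 7 d = 25,427 Wh = 25.43 kWh
Total energy = 3.415 + 0.7323 + 66.07 + 2.953 + 25.43 = 98.59 kWh
Cost = 98.59 kWh × $0.296 = $29.18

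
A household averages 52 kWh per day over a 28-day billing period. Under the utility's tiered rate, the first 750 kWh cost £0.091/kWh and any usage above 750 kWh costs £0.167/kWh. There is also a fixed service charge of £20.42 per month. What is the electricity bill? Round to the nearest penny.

£206.57

Usage = 52 kWh/day × 28 days = 1456 kWh
First 750 kWh × £0.091 = £68.25
Remaining 706 kWh × £0.167 = £117.90
Energy charge = £186.15; + service £20.42 = £206.57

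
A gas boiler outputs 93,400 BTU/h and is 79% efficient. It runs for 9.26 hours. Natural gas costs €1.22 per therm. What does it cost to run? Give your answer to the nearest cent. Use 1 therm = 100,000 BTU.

€13.36

Heat delivered = 93,400 BTU/h × 9.26 h = 864,884 BTU
Gas input = 864,884 / 0.79 = 1,094,790 BTU
= 1,094,790 / 100,000 = 10.95 therm
Cost = 10.95 × €1.22/therm = €13.36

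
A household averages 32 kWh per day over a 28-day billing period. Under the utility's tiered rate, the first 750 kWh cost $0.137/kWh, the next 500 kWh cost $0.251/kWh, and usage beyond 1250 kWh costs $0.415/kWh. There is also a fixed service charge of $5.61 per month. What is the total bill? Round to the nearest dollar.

$145

Usage = 32 kWh/day × 28 days = 896 kWh
First 750 kWh × $0.137 = $102.75
Next 146 kWh × $0.251 = $36.65
Remaining tier: 0 kWh (not reached)
Energy charge = $139.40; + service $5.61 = $145.01 ≈ $145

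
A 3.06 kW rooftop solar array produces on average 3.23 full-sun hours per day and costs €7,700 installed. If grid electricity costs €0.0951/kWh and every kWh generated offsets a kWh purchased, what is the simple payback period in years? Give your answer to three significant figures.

Daily generation = 3.06 kW × 3.23 h = 9.884 kWh
Annual generation = 9.884 × 365 = 3607.6 kWh
Annual savings = 3607.6 × €0.0951 = €343.08
Payback = €7,700 / €343.08 = 22.4 years

22.4 years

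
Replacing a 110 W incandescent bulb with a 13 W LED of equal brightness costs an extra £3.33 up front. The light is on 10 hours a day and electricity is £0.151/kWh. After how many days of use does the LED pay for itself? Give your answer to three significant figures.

22.7 days

Power saved = 110 − 13 = 97 W
Daily energy saved = 97 W × 10 h = 970 Wh = 0.97 kWh
Daily savings = 0.97 × £0.151 = £0.1465
Payback = £3.33 / £0.1465 per day = 22.74 days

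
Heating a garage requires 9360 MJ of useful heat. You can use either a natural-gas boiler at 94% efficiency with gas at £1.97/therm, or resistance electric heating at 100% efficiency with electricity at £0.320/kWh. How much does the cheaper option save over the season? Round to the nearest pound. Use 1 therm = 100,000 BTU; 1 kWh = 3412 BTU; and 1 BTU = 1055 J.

£646

Heat load = 9360 MJ = 9,360,000,000 J / 1055 = 8,872,038 BTU
Gas: input = 8,872,038 / 0.94 = 9,438,338 BTU = 94.38 therm → 94.38 × £1.97 = £185.94
Electric: 8,872,038 BTU / 3412 = 2,600 kWh → × £0.320 = £832.08
Difference = |£185.94 − £832.08| = £646.14 ≈ £646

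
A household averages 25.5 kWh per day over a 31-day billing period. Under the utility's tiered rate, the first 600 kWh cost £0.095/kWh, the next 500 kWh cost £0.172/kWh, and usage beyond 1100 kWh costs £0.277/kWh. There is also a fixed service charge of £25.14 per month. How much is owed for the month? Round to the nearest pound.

£115

Usage = 25.5 kWh/day × 31 days = 790.5 kWh
First 600 kWh × £0.095 = £57.00
Next 190.5 kWh × £0.172 = £32.77
Remaining tier: 0 kWh (not reached)
Energy charge = £89.77; + service £25.14 = £114.91 ≈ £115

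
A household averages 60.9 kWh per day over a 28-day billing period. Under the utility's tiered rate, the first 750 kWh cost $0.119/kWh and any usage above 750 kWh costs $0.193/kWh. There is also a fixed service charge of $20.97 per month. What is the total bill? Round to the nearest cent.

Usage = 60.9 kWh/day × 28 days = 1705.2 kWh
First 750 kWh × $0.119 = $89.25
Remaining 955.2 kWh × $0.193 = $184.35
Energy charge = $273.60; + service $20.97 = $294.57

$294.57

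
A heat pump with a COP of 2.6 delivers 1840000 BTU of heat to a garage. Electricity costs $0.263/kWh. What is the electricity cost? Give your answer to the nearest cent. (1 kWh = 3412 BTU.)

$54.55

Heat delivered = 1,840,000 BTU / 3412 = 539.3 kWh
Electrical input = 539.3 kWh / 2.6 = 207.4 kWh
Cost = 207.4 × $0.263/kWh = $54.55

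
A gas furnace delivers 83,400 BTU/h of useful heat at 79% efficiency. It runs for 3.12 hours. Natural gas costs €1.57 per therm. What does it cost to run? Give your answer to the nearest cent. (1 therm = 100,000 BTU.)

€5.17

Heat delivered = 83,400 BTU/h × 3.12 h = 260,208 BTU
Gas input = 260,208 / 0.79 = 329,377 BTU
= 329,377 / 100,000 = 3.294 therm
Cost = 3.294 × €1.57/therm = €5.17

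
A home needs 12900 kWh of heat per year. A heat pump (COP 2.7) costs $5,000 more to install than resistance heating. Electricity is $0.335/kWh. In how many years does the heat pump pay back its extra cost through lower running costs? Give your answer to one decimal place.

1.8 years

Resistance: 12900 kWh × $0.335 = $4,321.50/yr
Heat pump: 12900 / 2.7 = 4778 kWh in → × $0.335 = $1,600.56/yr
Annual savings = $2,720.94
Payback = $5,000 / $2,720.94 = 1.84 years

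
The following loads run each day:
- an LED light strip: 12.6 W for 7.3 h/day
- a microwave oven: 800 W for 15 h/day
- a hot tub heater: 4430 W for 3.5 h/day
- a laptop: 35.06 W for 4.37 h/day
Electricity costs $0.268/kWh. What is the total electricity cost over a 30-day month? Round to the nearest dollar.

LED light strip: 12.6 W × 7.3 h × 30 d = 2,759 Wh = 2.759 kWh
microwave oven: 800 W × 15 h × 30 d = 360,000 Wh = 360 kWh
hot tub heater: 4430 W × 3.5 h × 30 d = 465,150 Wh = 465.1 kWh
laptop: 35.06 W × 4.37 h × 30 d = 4,596 Wh = 4.596 kWh
Total energy = 2.759 + 360 + 465.1 + 4.596 = 832.5 kWh
Cost = 832.5 kWh × $0.268 = $223.11 ≈ $223

$223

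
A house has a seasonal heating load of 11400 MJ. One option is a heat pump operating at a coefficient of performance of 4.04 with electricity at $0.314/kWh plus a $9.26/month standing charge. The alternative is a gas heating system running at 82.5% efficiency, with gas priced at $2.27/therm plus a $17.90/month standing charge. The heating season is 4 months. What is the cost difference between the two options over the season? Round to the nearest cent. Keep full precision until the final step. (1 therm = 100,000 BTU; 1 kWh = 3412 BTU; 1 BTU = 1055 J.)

$85.73

Heat load = 11400 MJ = 11,400,000,000 J / 1055 = 10,805,687 BTU
Gas: input = 10,805,687 / 0.825 = 13,097,803 BTU = 131 therm → 131 × $2.27 = $297.32; + 4 × $17.90 standing = $368.92
Heat pump: 10,805,687 BTU / 3412 = 3,167 kWh heat; / 4.04 = 783.9 kWh in → × $0.314 = $246.15; + 4 × $9.26 standing = $283.19
Difference = |$368.92 − $283.19| = $85.73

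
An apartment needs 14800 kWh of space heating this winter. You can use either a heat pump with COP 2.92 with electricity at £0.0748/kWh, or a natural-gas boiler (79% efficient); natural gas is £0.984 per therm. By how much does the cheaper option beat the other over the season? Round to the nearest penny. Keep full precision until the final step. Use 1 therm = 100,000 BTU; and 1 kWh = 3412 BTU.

£249.86

Heat load = 14800 kWh × 3412 = 50,497,600 BTU
Gas: input = 50,497,600 / 0.790 = 63,921,013 BTU = 639.2 therm → 639.2 × £0.984 = £628.98
Heat pump: 50,497,600 BTU / 3412 = 14,800 kWh heat; / 2.92 = 5,068 kWh in → × £0.0748 = £379.12
Difference = |£628.98 − £379.12| = £249.86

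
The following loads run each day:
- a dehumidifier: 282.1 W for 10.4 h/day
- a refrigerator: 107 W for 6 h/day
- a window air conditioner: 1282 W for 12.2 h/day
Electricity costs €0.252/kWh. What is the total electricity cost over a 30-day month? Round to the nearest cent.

dehumidifier: 282.1 W × 10.4 h × 30 d = 88,015 Wh = 88.02 kWh
refrigerator: 107 W × 6 h × 30 d = 19,260 Wh = 19.26 kWh
window air conditioner: 1282 W × 12.2 h × 30 d = 469,212 Wh = 469.2 kWh
Total energy = 88.02 + 19.26 + 469.2 = 576.5 kWh
Cost = 576.5 kWh × €0.252 = €145.27

€145.27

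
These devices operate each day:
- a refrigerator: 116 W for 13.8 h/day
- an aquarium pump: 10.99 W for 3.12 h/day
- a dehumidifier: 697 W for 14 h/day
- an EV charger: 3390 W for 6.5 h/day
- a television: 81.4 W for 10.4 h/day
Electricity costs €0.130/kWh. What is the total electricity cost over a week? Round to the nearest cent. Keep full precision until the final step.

refrigerator: 116 W × 13.8 h × 7 d = 11,206 Wh = 11.21 kWh
aquarium pump: 10.99 W × 3.12 h × 7 d = 240 Wh = 0.24 kWh
dehumidifier: 697 W × 14 h × 7 d = 68,306 Wh = 68.31 kWh
EV charger: 3390 W × 6.5 h × 7 d = 154,245 Wh = 154.2 kWh
television: 81.4 W × 10.4 h × 7 d = 5,926 Wh = 5.926 kWh
Total energy = 11.21 + 0.24 + 68.31 + 154.2 + 5.926 = 239.9 kWh
Cost = 239.9 kWh × €0.130 = €31.19

€31.19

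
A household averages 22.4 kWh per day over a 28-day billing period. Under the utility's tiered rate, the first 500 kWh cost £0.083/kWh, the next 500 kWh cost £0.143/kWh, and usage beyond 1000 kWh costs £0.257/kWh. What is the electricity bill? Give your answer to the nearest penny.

Usage = 22.4 kWh/day × 28 days = 627.2 kWh
First 500 kWh × £0.083 = £41.50
Next 127.2 kWh × £0.143 = £18.19
Remaining tier: 0 kWh (not reached)
Total = £59.69

£59.69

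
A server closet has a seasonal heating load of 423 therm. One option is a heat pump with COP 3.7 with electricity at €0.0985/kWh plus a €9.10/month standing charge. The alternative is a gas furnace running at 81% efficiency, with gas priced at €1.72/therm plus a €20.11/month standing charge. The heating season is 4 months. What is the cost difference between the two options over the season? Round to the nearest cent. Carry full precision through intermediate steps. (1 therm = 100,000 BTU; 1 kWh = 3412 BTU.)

€612.22

Heat load = 423 therm × 100,000 = 42,300,000 BTU
Gas: input = 42,300,000 / 0.81 = 52,222,222 BTU = 522.2 therm → 522.2 × €1.72 = €898.22; + 4 × €20.11 standing = €978.66
Heat pump: 42,300,000 BTU / 3412 = 12,400 kWh heat; / 3.7 = 3,351 kWh in → × €0.0985 = €330.04; + 4 × €9.10 standing = €366.44
Difference = |€978.66 − €366.44| = €612.22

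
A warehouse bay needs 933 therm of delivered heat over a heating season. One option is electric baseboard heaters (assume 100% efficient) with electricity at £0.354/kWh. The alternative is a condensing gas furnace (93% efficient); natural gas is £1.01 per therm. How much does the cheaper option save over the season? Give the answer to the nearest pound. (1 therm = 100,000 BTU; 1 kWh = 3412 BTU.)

£8667

Heat load = 933 therm × 100,000 = 93,300,000 BTU
Gas: input = 93,300,000 / 0.930 = 100,322,581 BTU = 1,003 therm → 1,003 × £1.01 = £1,013.26
Electric: 93,300,000 BTU / 3412 = 27,340 kWh → × £0.354 = £9,680.01
Difference = |£1,013.26 − £9,680.01| = £8,666.75 ≈ £8667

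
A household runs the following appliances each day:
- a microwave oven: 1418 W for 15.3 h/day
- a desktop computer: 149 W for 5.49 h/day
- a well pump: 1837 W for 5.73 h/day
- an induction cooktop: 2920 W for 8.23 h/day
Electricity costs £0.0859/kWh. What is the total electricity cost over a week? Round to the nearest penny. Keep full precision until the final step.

microwave oven: 1418 W × 15.3 h × 7 d = 151,868 Wh = 151.9 kWh
desktop computer: 149 W × 5.49 h × 7 d = 5,726 Wh = 5.726 kWh
well pump: 1837 W × 5.73 h × 7 d = 73,682 Wh = 73.68 kWh
induction cooktop: 2920 W × 8.23 h × 7 d = 168,221 Wh = 168.2 kWh
Total energy = 151.9 + 5.726 + 73.68 + 168.2 = 399.5 kWh
Cost = 399.5 kWh × £0.0859 = £34.32

£34.32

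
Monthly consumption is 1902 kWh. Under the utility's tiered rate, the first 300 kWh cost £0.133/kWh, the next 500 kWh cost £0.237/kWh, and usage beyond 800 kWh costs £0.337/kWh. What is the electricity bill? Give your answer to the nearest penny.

£529.77

First 300 kWh × £0.133 = £39.90
Next 500 kWh × £0.237 = £118.50
Remaining 1102 kWh × £0.337 = £371.37
Total = £529.77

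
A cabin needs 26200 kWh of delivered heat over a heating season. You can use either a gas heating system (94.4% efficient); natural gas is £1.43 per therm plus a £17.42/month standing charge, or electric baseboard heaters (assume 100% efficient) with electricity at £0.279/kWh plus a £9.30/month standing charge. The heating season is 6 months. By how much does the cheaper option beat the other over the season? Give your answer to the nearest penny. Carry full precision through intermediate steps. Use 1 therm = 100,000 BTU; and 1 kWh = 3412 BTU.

Heat load = 26200 kWh × 3412 = 89,394,400 BTU
Gas: input = 89,394,400 / 0.944 = 94,697,458 BTU = 947 therm → 947 × £1.43 = £1,354.17; + 6 × £17.42 standing = £1,458.69
Electric: 89,394,400 BTU / 3412 = 26,200 kWh → × £0.279 = £7,309.80; + 6 × £9.30 standing = £7,365.60
Difference = |£1,458.69 − £7,365.60| = £5,906.91

£5906.91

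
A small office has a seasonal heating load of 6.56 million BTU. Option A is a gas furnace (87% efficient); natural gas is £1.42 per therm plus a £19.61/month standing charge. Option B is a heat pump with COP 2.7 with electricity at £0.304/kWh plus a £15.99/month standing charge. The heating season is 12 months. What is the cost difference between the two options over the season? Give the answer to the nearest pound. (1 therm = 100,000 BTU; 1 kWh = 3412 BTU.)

£66

Heat load = 6.56 × 10⁶ BTU = 6,560,000 BTU
Gas: input = 6,560,000 / 0.87 = 7,540,230 BTU = 75.4 therm → 75.4 × £1.42 = £107.07; + 12 × £19.61 standing = £342.39
Heat pump: 6,560,000 BTU / 3412 = 1,923 kWh heat; / 2.7 = 712.1 kWh in → × £0.304 = £216.47; + 12 × £15.99 standing = £408.35
Difference = |£342.39 − £408.35| = £65.96 ≈ £66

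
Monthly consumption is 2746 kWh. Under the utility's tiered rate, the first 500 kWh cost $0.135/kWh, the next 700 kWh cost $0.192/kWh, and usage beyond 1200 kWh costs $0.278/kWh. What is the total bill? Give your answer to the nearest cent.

First 500 kWh × $0.135 = $67.50
Next 700 kWh × $0.192 = $134.40
Remaining 1546 kWh × $0.278 = $429.79
Total = $631.69

$631.69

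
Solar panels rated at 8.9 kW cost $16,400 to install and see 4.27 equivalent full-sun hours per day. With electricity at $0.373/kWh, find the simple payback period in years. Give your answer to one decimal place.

3.2 years

Daily generation = 8.9 kW × 4.27 h = 38 kWh
Annual generation = 38 × 365 = 13871 kWh
Annual savings = 13871 × $0.373 = $5,173.92
Payback = $16,400 / $5,173.92 = 3.17 years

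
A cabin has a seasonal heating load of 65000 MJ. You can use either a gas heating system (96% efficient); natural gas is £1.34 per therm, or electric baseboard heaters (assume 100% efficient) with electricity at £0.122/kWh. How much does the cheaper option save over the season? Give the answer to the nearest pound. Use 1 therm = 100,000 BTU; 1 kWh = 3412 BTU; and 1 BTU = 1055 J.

£1343

Heat load = 65000 MJ = 65,000,000,000 J / 1055 = 61,611,374 BTU
Gas: input = 61,611,374 / 0.96 = 64,178,515 BTU = 641.8 therm → 641.8 × £1.34 = £859.99
Electric: 61,611,374 BTU / 3412 = 18,060 kWh → × £0.122 = £2,202.99
Difference = |£859.99 − £2,202.99| = £1,342.99 ≈ £1343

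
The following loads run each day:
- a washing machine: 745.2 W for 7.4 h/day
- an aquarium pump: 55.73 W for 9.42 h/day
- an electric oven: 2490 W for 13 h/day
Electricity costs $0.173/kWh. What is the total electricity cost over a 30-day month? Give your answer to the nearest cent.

washing machine: 745.2 W × 7.4 h × 30 d = 165,434 Wh = 165.4 kWh
aquarium pump: 55.73 W × 9.42 h × 30 d = 15,749 Wh = 15.75 kWh
electric oven: 2490 W × 13 h × 30 d = 971,100 Wh = 971.1 kWh
Total energy = 165.4 + 15.75 + 971.1 = 1,152 kWh
Cost = 1,152 kWh × $0.173 = $199.35

$199.35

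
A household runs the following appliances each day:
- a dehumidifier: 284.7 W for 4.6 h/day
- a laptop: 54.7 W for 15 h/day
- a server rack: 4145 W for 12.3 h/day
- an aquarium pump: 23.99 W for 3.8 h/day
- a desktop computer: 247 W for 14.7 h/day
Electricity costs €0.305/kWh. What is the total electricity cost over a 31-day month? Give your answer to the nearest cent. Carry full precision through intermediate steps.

dehumidifier: 284.7 W × 4.6 h × 31 d = 40,598 Wh = 40.6 kWh
laptop: 54.7 W × 15 h × 31 d = 25,436 Wh = 25.44 kWh
server rack: 4145 W × 12.3 h × 31 d = 1,580,488 Wh = 1,580 kWh
aquarium pump: 23.99 W × 3.8 h × 31 d = 2,826 Wh = 2.826 kWh
desktop computer: 247 W × 14.7 h × 31 d = 112,558 Wh = 112.6 kWh
Total energy = 40.6 + 25.44 + 1,580 + 2.826 + 112.6 = 1,762 kWh
Cost = 1,762 kWh × €0.305 = €537.38

€537.38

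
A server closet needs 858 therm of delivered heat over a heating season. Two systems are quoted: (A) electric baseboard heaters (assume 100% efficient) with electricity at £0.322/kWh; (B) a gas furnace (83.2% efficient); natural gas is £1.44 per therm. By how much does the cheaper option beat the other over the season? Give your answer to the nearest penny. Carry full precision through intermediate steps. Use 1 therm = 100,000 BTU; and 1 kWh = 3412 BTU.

Heat load = 858 therm × 100,000 = 85,800,000 BTU
Gas: input = 85,800,000 / 0.832 = 103,125,000 BTU = 1,031 therm → 1,031 × £1.44 = £1,485.00
Electric: 85,800,000 BTU / 3412 = 25,150 kWh → × £0.322 = £8,097.19
Difference = |£1,485.00 − £8,097.19| = £6,612.19

£6612.19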